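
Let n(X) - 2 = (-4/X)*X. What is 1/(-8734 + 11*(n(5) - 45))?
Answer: -1/9251 ≈ -0.00010810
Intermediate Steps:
n(X) = -2 (n(X) = 2 + (-4/X)*X = 2 - 4 = -2)
1/(-8734 + 11*(n(5) - 45)) = 1/(-8734 + 11*(-2 - 45)) = 1/(-8734 + 11*(-47)) = 1/(-8734 - 517) = 1/(-9251) = -1/9251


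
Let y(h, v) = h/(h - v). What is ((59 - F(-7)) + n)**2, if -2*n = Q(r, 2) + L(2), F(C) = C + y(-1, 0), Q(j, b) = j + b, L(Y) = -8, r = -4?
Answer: 4900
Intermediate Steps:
Q(j, b) = b + j
F(C) = 1 + C (F(C) = C - 1/(-1 - 1*0) = C - 1/(-1 + 0) = C - 1/(-1) = C - 1*(-1) = C + 1 = 1 + C)
n = 5 (n = -((2 - 4) - 8)/2 = -(-2 - 8)/2 = -1/2*(-10) = 5)
((59 - F(-7)) + n)**2 = ((59 - (1 - 7)) + 5)**2 = ((59 - 1*(-6)) + 5)**2 = ((59 + 6) + 5)**2 = (65 + 5)**2 = 70**2 = 4900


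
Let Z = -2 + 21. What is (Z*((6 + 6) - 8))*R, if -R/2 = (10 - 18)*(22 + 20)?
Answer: 51072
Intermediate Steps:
R = 672 (R = -2*(10 - 18)*(22 + 20) = -(-16)*42 = -2*(-336) = 672)
Z = 19
(Z*((6 + 6) - 8))*R = (19*((6 + 6) - 8))*672 = (19*(12 - 8))*672 = (19*4)*672 = 76*672 = 51072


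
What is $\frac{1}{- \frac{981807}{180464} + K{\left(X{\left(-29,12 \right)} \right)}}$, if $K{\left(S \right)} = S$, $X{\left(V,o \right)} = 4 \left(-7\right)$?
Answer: $- \frac{180464}{6034799} \approx -0.029904$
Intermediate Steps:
$X{\left(V,o \right)} = -28$
$\frac{1}{- \frac{981807}{180464} + K{\left(X{\left(-29,12 \right)} \right)}} = \frac{1}{- \frac{981807}{180464} - 28} = \frac{1}{- \frac{6034799}{180464}} = - \frac{180464}{6034799}$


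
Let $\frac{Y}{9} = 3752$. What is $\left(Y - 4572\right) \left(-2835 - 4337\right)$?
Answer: $-209393712$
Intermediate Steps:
$Y = 33768$ ($Y = 9 \cdot 3752 = 33768$)
$\left(Y - 4572\right) \left(-2835 - 4337\right) = \left(33768 - 4572\right) \left(-2835 - 4337\right) = 29196 \left(-7172\right) = -209393712$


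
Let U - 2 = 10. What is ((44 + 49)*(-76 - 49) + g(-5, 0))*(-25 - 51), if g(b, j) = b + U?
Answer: 882968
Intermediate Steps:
U = 12 (U = 2 + 10 = 12)
g(b, j) = 12 + b (g(b, j) = b + 12 = 12 + b)
((44 + 49)*(-76 - 49) + g(-5, 0))*(-25 - 51) = ((44 + 49)*(-76 - 49) + (12 - 5))*(-25 - 51) = (93*(-125) + 7)*(-76) = (-11625 + 7)*(-76) = -11618*(-76) = 882968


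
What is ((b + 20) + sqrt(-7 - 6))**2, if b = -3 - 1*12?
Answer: (5 + I*sqrt(13))**2 ≈ 12.0 + 36.056*I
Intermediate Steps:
b = -15 (b = -3 - 12 = -15)
((b + 20) + sqrt(-7 - 6))**2 = ((-15 + 20) + sqrt(-7 - 6))**2 = (5 + sqrt(-13))**2 = (5 + I*sqrt(13))**2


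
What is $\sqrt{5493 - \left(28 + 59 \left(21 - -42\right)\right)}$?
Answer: $2 \sqrt{437} \approx 41.809$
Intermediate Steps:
$\sqrt{5493 - \left(28 + 59 \left(21 - -42\right)\right)} = \sqrt{5493 - \left(28 + 59 \left(21 + 42\right)\right)} = \sqrt{5493 - 3745} = \sqrt{1748} = 2 \sqrt{437}$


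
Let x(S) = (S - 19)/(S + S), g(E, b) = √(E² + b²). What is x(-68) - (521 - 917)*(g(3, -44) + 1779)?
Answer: 95809911/136 + 396*√1945 ≈ 7.2195e+5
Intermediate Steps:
x(S) = (-19 + S)/(2*S) (x(S) = (-19 + S)/((2*S)) = (-19 + S)*(1/(2*S)) = (-19 + S)/(2*S))
x(-68) - (521 - 917)*(g(3, -44) + 1779) = (½)*(-19 - 68)/(-68) - (521 - 917)*(√(3² + (-44)²) + 1779) = (½)*(-1/68)*(-87) - (-396)*(√(9 + 1936) + 1779) = 87/136 - (-396)*(√1945 + 1779) = 87/136 - (-396)*(1779 + √1945) = 87/136 - (-704484 - 396*√1945) = 87/136 + (704484 + 396*√1945) = 95809911/136 + 396*√1945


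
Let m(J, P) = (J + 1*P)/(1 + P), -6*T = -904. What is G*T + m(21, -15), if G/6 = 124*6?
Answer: 4708029/7 ≈ 6.7258e+5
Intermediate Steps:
T = 452/3 (T = -⅙*(-904) = 452/3 ≈ 150.67)
m(J, P) = (J + P)/(1 + P)
G = 4464 (G = 6*(124*6) = 6*744 = 4464)
G*T + m(21, -15) = 4464*(452/3) + (21 - 15)/(1 - 15) = 672576 + 6/(-14) = 672576 - 1/14*6 = 672576 - 3/7 = 4708029/7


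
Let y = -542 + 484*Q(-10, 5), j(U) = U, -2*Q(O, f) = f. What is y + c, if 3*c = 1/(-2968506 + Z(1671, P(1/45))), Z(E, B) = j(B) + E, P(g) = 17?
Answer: -15593595409/8900454 ≈ -1752.0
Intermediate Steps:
Q(O, f) = -f/2
Z(E, B) = B + E
c = -1/8900454 (c = 1/(3*(-2968506 + (17 + 1671))) = 1/(3*(-2968506 + 1688)) = (⅓)/(-2966818) = (⅓)*(-1/2966818) = -1/8900454 ≈ -1.1235e-7)
y = -1752 (y = -542 + 484*(-½*5) = -542 + 484*(-5/2) = -542 - 1210 = -1752)
y + c = -1752 - 1/8900454 = -15593595409/8900454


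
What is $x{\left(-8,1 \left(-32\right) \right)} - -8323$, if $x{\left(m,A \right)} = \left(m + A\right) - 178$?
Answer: $8105$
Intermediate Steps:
$x{\left(m,A \right)} = -178 + A + m$ ($x{\left(m,A \right)} = \left(A + m\right) - 178 = -178 + A + m$)
$x{\left(-8,1 \left(-32\right) \right)} - -8323 = \left(-178 + 1 \left(-32\right) - 8\right) - -8323 = \left(-178 - 32 - 8\right) + 8323 = -218 + 8323 = 8105$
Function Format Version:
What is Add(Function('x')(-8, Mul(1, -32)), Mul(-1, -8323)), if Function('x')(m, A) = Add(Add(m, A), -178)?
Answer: 8105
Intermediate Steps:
Function('x')(m, A) = Add(-178, A, m) (Function('x')(m, A) = Add(Add(A, m), -178) = Add(-178, A, m))
Add(Function('x')(-8, Mul(1, -32)), Mul(-1, -8323)) = Add(Add(-178, Mul(1, -32), -8), Mul(-1, -8323)) = Add(Add(-178, -32, -8), 8323) = Add(-218, 8323) = 8105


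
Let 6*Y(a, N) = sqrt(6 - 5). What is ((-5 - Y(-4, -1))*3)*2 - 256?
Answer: -287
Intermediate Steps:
Y(a, N) = 1/6 (Y(a, N) = sqrt(6 - 5)/6 = sqrt(1)/6 = (1/6)*1 = 1/6)
((-5 - Y(-4, -1))*3)*2 - 256 = ((-5 - 1*1/6)*3)*2 - 256 = ((-5 - 1/6)*3)*2 - 256 = -31/6*3*2 - 256 = -31/2*2 - 256 = -31 - 256 = -287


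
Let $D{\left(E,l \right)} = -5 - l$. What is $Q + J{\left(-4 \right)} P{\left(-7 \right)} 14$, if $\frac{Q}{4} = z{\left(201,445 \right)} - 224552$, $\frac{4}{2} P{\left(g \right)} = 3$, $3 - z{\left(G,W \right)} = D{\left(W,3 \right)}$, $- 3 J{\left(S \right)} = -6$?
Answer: $-898122$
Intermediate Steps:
$J{\left(S \right)} = 2$ ($J{\left(S \right)} = \left(- \frac{1}{3}\right) \left(-6\right) = 2$)
$z{\left(G,W \right)} = 11$ ($z{\left(G,W \right)} = 3 - \left(-5 - 3\right) = 3 - -8 = 3 + 8 = 11$)
$P{\left(g \right)} = \frac{3}{2}$ ($P{\left(g \right)} = \frac{1}{2} \cdot 3 = \frac{3}{2}$)
$Q = -898164$ ($Q = 4 \left(11 - 224552\right) = 4 \left(-224541\right) = -898164$)
$Q + J{\left(-4 \right)} P{\left(-7 \right)} 14 = -898164 + 2 \cdot \frac{3}{2} \cdot 14 = -898164 + 3 \cdot 14 = -898164 + 42 = -898122$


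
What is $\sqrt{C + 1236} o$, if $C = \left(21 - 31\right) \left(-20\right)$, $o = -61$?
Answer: $- 122 \sqrt{359} \approx -2311.6$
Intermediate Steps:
$C = 200$ ($C = \left(-10\right) \left(-20\right) = 200$)
$\sqrt{C + 1236} o = \sqrt{200 + 1236} \left(-61\right) = \sqrt{1436} \left(-61\right) = 2 \sqrt{359} \left(-61\right) = - 122 \sqrt{359}$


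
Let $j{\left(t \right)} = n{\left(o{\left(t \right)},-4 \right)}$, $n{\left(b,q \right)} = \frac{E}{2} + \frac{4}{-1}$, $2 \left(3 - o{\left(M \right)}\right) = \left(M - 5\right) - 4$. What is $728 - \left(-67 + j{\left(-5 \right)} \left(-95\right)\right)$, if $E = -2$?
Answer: $320$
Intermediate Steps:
$o{\left(M \right)} = \frac{15}{2} - \frac{M}{2}$ ($o{\left(M \right)} = 3 - \frac{\left(M - 5\right) - 4}{2} = 3 - \frac{\left(-5 + M\right) - 4}{2} = 3 - \frac{-9 + M}{2} = 3 - \left(- \frac{9}{2} + \frac{M}{2}\right) = \frac{15}{2} - \frac{M}{2}$)
$n{\left(b,q \right)} = -5$ ($n{\left(b,q \right)} = - \frac{2}{2} + \frac{4}{-1} = \left(-2\right) \frac{1}{2} + 4 \left(-1\right) = -1 - 4 = -5$)
$j{\left(t \right)} = -5$
$728 - \left(-67 + j{\left(-5 \right)} \left(-95\right)\right) = 728 - \left(-67 - -475\right) = 728 - \left(-67 + 475\right) = 728 - 408 = 320$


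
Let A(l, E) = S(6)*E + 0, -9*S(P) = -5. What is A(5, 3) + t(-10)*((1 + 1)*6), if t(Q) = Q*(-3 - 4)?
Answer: 2525/3 ≈ 841.67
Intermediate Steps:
S(P) = 5/9 (S(P) = -⅑*(-5) = 5/9)
t(Q) = -7*Q (t(Q) = Q*(-7) = -7*Q)
A(l, E) = 5*E/9 (A(l, E) = 5*E/9 + 0 = 5*E/9)
A(5, 3) + t(-10)*((1 + 1)*6) = (5/9)*3 + (-7*(-10))*((1 + 1)*6) = 5/3 + 70*(2*6) = 5/3 + 70*12 = 5/3 + 840 = 2525/3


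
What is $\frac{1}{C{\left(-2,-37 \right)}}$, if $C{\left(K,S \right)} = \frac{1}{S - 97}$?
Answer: $-134$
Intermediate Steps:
$C{\left(K,S \right)} = \frac{1}{-97 + S}$
$\frac{1}{C{\left(-2,-37 \right)}} = \frac{1}{\frac{1}{-97 - 37}} = \frac{1}{\frac{1}{-134}} = \frac{1}{- \frac{1}{134}} = -134$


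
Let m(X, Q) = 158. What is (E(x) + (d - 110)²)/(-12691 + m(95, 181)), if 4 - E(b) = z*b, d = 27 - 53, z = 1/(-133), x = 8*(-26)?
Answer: -2460292/1666889 ≈ -1.4760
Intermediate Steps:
x = -208
z = -1/133 ≈ -0.0075188
d = -26
E(b) = 4 + b/133 (E(b) = 4 - (-1)*b/133 = 4 + b/133)
(E(x) + (d - 110)²)/(-12691 + m(95, 181)) = ((4 + (1/133)*(-208)) + (-26 - 110)²)/(-12691 + 158) = ((4 - 208/133) + (-136)²)/(-12533) = (324/133 + 18496)*(-1/12533) = (2460292/133)*(-1/12533) = -2460292/1666889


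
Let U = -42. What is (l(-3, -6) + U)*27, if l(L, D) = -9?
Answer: -1377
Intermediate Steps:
(l(-3, -6) + U)*27 = (-9 - 42)*27 = -51*27 = -1377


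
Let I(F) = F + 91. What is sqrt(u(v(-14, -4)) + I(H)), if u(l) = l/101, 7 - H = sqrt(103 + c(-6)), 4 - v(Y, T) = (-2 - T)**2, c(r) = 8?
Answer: sqrt(98 - sqrt(111)) ≈ 9.3522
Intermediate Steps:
v(Y, T) = 4 - (-2 - T)**2
H = 7 - sqrt(111) (H = 7 - sqrt(103 + 8) = 7 - sqrt(111) ≈ -3.5357)
I(F) = 91 + F
u(l) = l/101 (u(l) = l*(1/101) = l/101)
sqrt(u(v(-14, -4)) + I(H)) = sqrt((4 - (2 - 4)**2)/101 + (91 + (7 - sqrt(111)))) = sqrt((4 - 1*(-2)**2)/101 + (98 - sqrt(111))) = sqrt((4 - 1*4)/101 + (98 - sqrt(111))) = sqrt((4 - 4)/101 + (98 - sqrt(111))) = sqrt((1/101)*0 + (98 - sqrt(111))) = sqrt(0 + (98 - sqrt(111))) = sqrt(98 - sqrt(111))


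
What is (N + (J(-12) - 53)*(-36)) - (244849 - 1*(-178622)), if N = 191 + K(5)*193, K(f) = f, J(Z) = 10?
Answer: -420767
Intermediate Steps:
N = 1156 (N = 191 + 5*193 = 191 + 965 = 1156)
(N + (J(-12) - 53)*(-36)) - (244849 - 1*(-178622)) = (1156 + (10 - 53)*(-36)) - (244849 - 1*(-178622)) = (1156 - 43*(-36)) - (244849 + 178622) = (1156 + 1548) - 1*423471 = 2704 - 423471 = -420767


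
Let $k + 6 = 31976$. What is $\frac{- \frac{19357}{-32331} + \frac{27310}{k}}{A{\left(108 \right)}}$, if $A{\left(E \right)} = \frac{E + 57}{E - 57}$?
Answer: $\frac{39277922}{87460329} \approx 0.44909$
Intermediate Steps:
$k = 31970$ ($k = -6 + 31976 = 31970$)
$A{\left(E \right)} = \frac{57 + E}{-57 + E}$
$\frac{- \frac{19357}{-32331} + \frac{27310}{k}}{A{\left(108 \right)}} = \frac{- \frac{19357}{-32331} + \frac{27310}{31970}}{\frac{1}{-57 + 108} \left(57 + 108\right)} = \frac{\left(-19357\right) \left(- \frac{1}{32331}\right) + 27310 \cdot \frac{1}{31970}}{\frac{1}{51} \cdot 165} = \frac{\frac{1489}{2487} + \frac{2731}{3197}}{\frac{1}{51} \cdot 165} = \frac{11552330}{7950939 \cdot \frac{55}{17}} = \frac{11552330}{7950939} \cdot \frac{17}{55} = \frac{39277922}{87460329}$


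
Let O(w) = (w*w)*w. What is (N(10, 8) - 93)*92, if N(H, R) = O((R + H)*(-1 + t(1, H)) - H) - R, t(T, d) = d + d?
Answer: 3366672564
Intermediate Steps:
t(T, d) = 2*d
O(w) = w³ (O(w) = w²*w = w³)
N(H, R) = (-H + (-1 + 2*H)*(H + R))³ - R (N(H, R) = ((R + H)*(-1 + 2*H) - H)³ - R = ((H + R)*(-1 + 2*H) - H)³ - R = ((-1 + 2*H)*(H + R) - H)³ - R = (-H + (-1 + 2*H)*(H + R))³ - R)
(N(10, 8) - 93)*92 = (((-1*8 - 2*10 + 2*10² + 2*10*8)³ - 1*8) - 93)*92 = (((-8 - 20 + 2*100 + 160)³ - 8) - 93)*92 = (((-8 - 20 + 200 + 160)³ - 8) - 93)*92 = ((332³ - 8) - 93)*92 = ((36594368 - 8) - 93)*92 = (36594360 - 93)*92 = 36594267*92 = 3366672564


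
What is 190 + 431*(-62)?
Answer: -26532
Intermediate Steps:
190 + 431*(-62) = 190 - 26722 = -26532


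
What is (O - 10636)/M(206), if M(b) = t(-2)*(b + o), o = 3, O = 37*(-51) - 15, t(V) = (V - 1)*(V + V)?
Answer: -6269/1254 ≈ -4.9992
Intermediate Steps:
t(V) = 2*V*(-1 + V) (t(V) = (-1 + V)*(2*V) = 2*V*(-1 + V))
O = -1902 (O = -1887 - 15 = -1902)
M(b) = 36 + 12*b (M(b) = (2*(-2)*(-1 - 2))*(b + 3) = (2*(-2)*(-3))*(3 + b) = 12*(3 + b) = 36 + 12*b)
(O - 10636)/M(206) = (-1902 - 10636)/(36 + 12*206) = -12538/(36 + 2472) = -12538/2508 = -12538*1/2508 = -6269/1254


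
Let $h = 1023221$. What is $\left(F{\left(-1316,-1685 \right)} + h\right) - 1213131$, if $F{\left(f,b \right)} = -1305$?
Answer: $-191215$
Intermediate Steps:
$\left(F{\left(-1316,-1685 \right)} + h\right) - 1213131 = \left(-1305 + 1023221\right) - 1213131 = 1021916 - 1213131 = -191215$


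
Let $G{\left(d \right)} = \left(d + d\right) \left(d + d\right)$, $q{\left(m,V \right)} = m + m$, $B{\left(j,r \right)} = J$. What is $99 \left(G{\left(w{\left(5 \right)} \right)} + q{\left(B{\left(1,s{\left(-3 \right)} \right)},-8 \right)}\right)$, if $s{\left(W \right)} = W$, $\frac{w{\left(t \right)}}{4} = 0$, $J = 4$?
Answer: $792$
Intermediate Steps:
$w{\left(t \right)} = 0$ ($w{\left(t \right)} = 4 \cdot 0 = 0$)
$B{\left(j,r \right)} = 4$
$q{\left(m,V \right)} = 2 m$
$G{\left(d \right)} = 4 d^{2}$ ($G{\left(d \right)} = 2 d 2 d = 4 d^{2}$)
$99 \left(G{\left(w{\left(5 \right)} \right)} + q{\left(B{\left(1,s{\left(-3 \right)} \right)},-8 \right)}\right) = 99 \left(4 \cdot 0^{2} + 2 \cdot 4\right) = 99 \left(4 \cdot 0 + 8\right) = 99 \left(0 + 8\right) = 99 \cdot 8 = 792$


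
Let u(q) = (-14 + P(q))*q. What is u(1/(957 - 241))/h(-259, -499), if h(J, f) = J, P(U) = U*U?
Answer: 7177183/95068979264 ≈ 7.5495e-5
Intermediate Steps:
P(U) = U²
u(q) = q*(-14 + q²) (u(q) = (-14 + q²)*q = q*(-14 + q²))
u(1/(957 - 241))/h(-259, -499) = ((-14 + (1/(957 - 241))²)/(957 - 241))/(-259) = ((-14 + (1/716)²)/716)*(-1/259) = ((-14 + 1/512656)/716)*(-1/259) = ((1/716)*(-7177183/512656))*(-1/259) = -7177183/367061696*(-1/259) = 7177183/95068979264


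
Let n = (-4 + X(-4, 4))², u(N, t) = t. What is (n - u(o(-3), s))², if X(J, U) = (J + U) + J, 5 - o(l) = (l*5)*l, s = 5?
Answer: 3481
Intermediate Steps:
o(l) = 5 - 5*l² (o(l) = 5 - l*5*l = 5 - 5*l*l = 5 - 5*l²)
X(J, U) = U + 2*J
n = 64 (n = (-4 + (4 + 2*(-4)))² = (-4 + (4 - 8))² = (-4 - 4)² = (-8)² = 64)
(n - u(o(-3), s))² = (64 - 1*5)² = (64 - 5)² = 59² = 3481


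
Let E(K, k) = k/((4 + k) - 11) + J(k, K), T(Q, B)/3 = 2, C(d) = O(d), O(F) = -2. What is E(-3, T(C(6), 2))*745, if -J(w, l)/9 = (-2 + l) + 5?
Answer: -4470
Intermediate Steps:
J(w, l) = -27 - 9*l (J(w, l) = -9*((-2 + l) + 5) = -9*(3 + l) = -27 - 9*l)
C(d) = -2
T(Q, B) = 6 (T(Q, B) = 3*2 = 6)
E(K, k) = -27 - 9*K + k/(-7 + k) (E(K, k) = k/((4 + k) - 11) + (-27 - 9*K) = k/(-7 + k) + (-27 - 9*K) = -27 - 9*K + k/(-7 + k))
E(-3, T(C(6), 2))*745 = ((189 + 6 + 63*(-3) - 9*6*(3 - 3))/(-7 + 6))*745 = ((189 + 6 - 189 - 9*6*0)/(-1))*745 = -(189 + 6 - 189 + 0)*745 = -1*6*745 = -6*745 = -4470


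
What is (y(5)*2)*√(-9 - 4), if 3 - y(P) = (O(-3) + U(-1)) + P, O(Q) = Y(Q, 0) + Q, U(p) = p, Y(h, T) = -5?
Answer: 14*I*√13 ≈ 50.478*I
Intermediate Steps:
O(Q) = -5 + Q
y(P) = 12 - P (y(P) = 3 - (((-5 - 3) - 1) + P) = 3 - ((-8 - 1) + P) = 3 - (-9 + P) = 3 + (9 - P) = 12 - P)
(y(5)*2)*√(-9 - 4) = ((12 - 1*5)*2)*√(-9 - 4) = ((12 - 5)*2)*√(-13) = (7*2)*(I*√13) = 14*(I*√13) = 14*I*√13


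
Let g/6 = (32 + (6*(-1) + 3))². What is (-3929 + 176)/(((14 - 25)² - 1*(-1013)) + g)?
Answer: -1251/2060 ≈ -0.60728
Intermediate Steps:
g = 5046 (g = 6*(32 + (6*(-1) + 3))² = 6*(32 + (-6 + 3))² = 6*(32 - 3)² = 6*29² = 6*841 = 5046)
(-3929 + 176)/(((14 - 25)² - 1*(-1013)) + g) = (-3929 + 176)/(((14 - 25)² - 1*(-1013)) + 5046) = -3753/(((-11)² + 1013) + 5046) = -3753/((121 + 1013) + 5046) = -3753/(1134 + 5046) = -3753/6180 = -3753*1/6180 = -1251/2060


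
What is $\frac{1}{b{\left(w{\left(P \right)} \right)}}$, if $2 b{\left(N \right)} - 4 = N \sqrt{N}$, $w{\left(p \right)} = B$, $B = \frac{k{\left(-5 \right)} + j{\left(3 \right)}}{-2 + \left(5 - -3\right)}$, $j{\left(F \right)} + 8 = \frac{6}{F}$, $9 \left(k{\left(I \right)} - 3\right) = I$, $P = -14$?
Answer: $\frac{19683}{39878} + \frac{648 i \sqrt{3}}{19939} \approx 0.49358 + 0.05629 i$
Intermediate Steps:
$k{\left(I \right)} = 3 + \frac{I}{9}$
$j{\left(F \right)} = -8 + \frac{6}{F}$
$B = - \frac{16}{27}$ ($B = \frac{\left(3 + \frac{1}{9} \left(-5\right)\right) - \left(8 - \frac{6}{3}\right)}{-2 + \left(5 - -3\right)} = \frac{\left(3 - \frac{5}{9}\right) + \left(-8 + 6 \cdot \frac{1}{3}\right)}{-2 + \left(5 + 3\right)} = \frac{\frac{22}{9} + \left(-8 + 2\right)}{-2 + 8} = \frac{\frac{22}{9} - 6}{6} = \left(- \frac{32}{9}\right) \frac{1}{6} = - \frac{16}{27} \approx -0.59259$)
$w{\left(p \right)} = - \frac{16}{27}$
$b{\left(N \right)} = 2 + \frac{N^{\frac{3}{2}}}{2}$ ($b{\left(N \right)} = 2 + \frac{N \sqrt{N}}{2} = 2 + \frac{N^{\frac{3}{2}}}{2}$)
$\frac{1}{b{\left(w{\left(P \right)} \right)}} = \frac{1}{2 + \frac{\left(- \frac{16}{27}\right)^{\frac{3}{2}}}{2}} = \frac{1}{2 + \frac{\left(- \frac{64}{243}\right) i \sqrt{3}}{2}} = \frac{1}{2 - \frac{32 i \sqrt{3}}{243}}$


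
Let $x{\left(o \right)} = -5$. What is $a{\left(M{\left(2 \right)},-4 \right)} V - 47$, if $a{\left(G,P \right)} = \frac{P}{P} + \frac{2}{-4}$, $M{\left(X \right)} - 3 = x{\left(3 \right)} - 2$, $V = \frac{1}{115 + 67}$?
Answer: $- \frac{17107}{364} \approx -46.997$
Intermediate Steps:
$V = \frac{1}{182} \approx 0.0054945$
$M{\left(X \right)} = -4$ ($M{\left(X \right)} = 3 - 7 = -4$)
$a{\left(G,P \right)} = \frac{1}{2}$ ($a{\left(G,P \right)} = 1 + 2 \left(- \frac{1}{4}\right) = 1 - \frac{1}{2} = \frac{1}{2}$)
$a{\left(M{\left(2 \right)},-4 \right)} V - 47 = \frac{1}{2} \cdot \frac{1}{182} - 47 = \frac{1}{364} - 47 = - \frac{17107}{364}$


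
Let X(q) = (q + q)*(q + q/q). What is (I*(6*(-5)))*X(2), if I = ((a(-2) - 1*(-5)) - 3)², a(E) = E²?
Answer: -12960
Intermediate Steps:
X(q) = 2*q*(1 + q) (X(q) = (2*q)*(q + 1) = (2*q)*(1 + q) = 2*q*(1 + q))
I = 36 (I = (((-2)² - 1*(-5)) - 3)² = ((4 + 5) - 3)² = (9 - 3)² = 6² = 36)
(I*(6*(-5)))*X(2) = (36*(6*(-5)))*(2*2*(1 + 2)) = (36*(-30))*(2*2*3) = -1080*12 = -12960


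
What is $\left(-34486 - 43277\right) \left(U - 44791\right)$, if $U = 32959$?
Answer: $920091816$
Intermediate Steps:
$\left(-34486 - 43277\right) \left(U - 44791\right) = \left(-34486 - 43277\right) \left(32959 - 44791\right) = \left(-77763\right) \left(-11832\right) = 920091816$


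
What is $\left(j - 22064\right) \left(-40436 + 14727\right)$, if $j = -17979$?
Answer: $1029465487$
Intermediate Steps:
$\left(j - 22064\right) \left(-40436 + 14727\right) = \left(-17979 - 22064\right) \left(-40436 + 14727\right) = \left(-40043\right) \left(-25709\right) = 1029465487$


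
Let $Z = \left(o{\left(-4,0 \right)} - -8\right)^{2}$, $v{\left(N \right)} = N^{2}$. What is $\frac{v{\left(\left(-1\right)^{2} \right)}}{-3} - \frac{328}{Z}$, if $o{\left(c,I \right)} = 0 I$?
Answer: $- \frac{131}{24} \approx -5.4583$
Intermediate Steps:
$o{\left(c,I \right)} = 0$
$Z = 64$ ($Z = \left(0 - -8\right)^{2} = \left(0 + 8\right)^{2} = 8^{2} = 64$)
$\frac{v{\left(\left(-1\right)^{2} \right)}}{-3} - \frac{328}{Z} = \frac{\left(\left(-1\right)^{2}\right)^{2}}{-3} - \frac{328}{64} = 1^{2} \left(- \frac{1}{3}\right) - \frac{41}{8} = 1 \left(- \frac{1}{3}\right) - \frac{41}{8} = - \frac{1}{3} - \frac{41}{8} = - \frac{131}{24}$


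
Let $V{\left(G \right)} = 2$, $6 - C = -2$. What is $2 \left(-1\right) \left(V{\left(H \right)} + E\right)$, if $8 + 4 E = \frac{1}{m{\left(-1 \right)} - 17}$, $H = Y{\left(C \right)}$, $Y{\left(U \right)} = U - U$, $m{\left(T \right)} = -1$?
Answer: $\frac{1}{36} \approx 0.027778$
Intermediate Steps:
$C = 8$ ($C = 6 - -2 = 6 + 2 = 8$)
$Y{\left(U \right)} = 0$
$H = 0$
$E = - \frac{145}{72}$ ($E = -2 + \frac{1}{4 \left(-1 - 17\right)} = -2 + \frac{1}{4 \left(-18\right)} = -2 + \frac{1}{4} \left(- \frac{1}{18}\right) = -2 - \frac{1}{72} = - \frac{145}{72} \approx -2.0139$)
$2 \left(-1\right) \left(V{\left(H \right)} + E\right) = 2 \left(-1\right) \left(2 - \frac{145}{72}\right) = \left(-2\right) \left(- \frac{1}{72}\right) = \frac{1}{36}$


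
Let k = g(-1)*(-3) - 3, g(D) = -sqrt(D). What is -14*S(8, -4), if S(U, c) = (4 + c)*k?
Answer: 0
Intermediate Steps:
k = -3 + 3*I (k = -sqrt(-1)*(-3) - 3 = -I*(-3) - 3 = 3*I - 3 = -3 + 3*I ≈ -3.0 + 3.0*I)
S(U, c) = (-3 + 3*I)*(4 + c) (S(U, c) = (4 + c)*(-3 + 3*I) = (-3 + 3*I)*(4 + c))
-14*S(8, -4) = -(-42)*(1 - I)*(4 - 4) = -(-42)*(1 - I)*0 = -14*0 = 0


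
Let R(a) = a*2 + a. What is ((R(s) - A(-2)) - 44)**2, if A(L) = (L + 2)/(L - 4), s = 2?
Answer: 1444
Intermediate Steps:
R(a) = 3*a (R(a) = 2*a + a = 3*a)
A(L) = (2 + L)/(-4 + L)
((R(s) - A(-2)) - 44)**2 = ((3*2 - (2 - 2)/(-4 - 2)) - 44)**2 = ((6 - 0/(-6)) - 44)**2 = ((6 - (-1)*0/6) - 44)**2 = ((6 - 1*0) - 44)**2 = ((6 + 0) - 44)**2 = (6 - 44)**2 = (-38)**2 = 1444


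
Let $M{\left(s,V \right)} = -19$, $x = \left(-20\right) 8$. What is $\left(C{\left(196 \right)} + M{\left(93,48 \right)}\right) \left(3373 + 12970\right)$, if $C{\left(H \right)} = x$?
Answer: $-2925397$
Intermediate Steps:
$x = -160$
$C{\left(H \right)} = -160$
$\left(C{\left(196 \right)} + M{\left(93,48 \right)}\right) \left(3373 + 12970\right) = \left(-160 - 19\right) \left(3373 + 12970\right) = \left(-179\right) 16343 = -2925397$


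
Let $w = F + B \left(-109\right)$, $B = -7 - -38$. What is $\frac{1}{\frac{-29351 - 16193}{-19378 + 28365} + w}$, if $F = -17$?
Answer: $- \frac{8987}{30565396} \approx -0.00029403$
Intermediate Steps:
$B = 31$ ($B = -7 + 38 = 31$)
$w = -3396$ ($w = -17 + 31 \left(-109\right) = -17 - 3379 = -3396$)
$\frac{1}{\frac{-29351 - 16193}{-19378 + 28365} + w} = \frac{1}{\frac{-29351 - 16193}{-19378 + 28365} - 3396} = \frac{1}{- \frac{45544}{8987} - 3396} = \frac{1}{- \frac{30565396}{8987}} = - \frac{8987}{30565396}$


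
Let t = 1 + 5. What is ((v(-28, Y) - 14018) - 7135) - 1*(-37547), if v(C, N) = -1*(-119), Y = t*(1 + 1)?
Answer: 16513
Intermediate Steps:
t = 6
Y = 12 (Y = 6*(1 + 1) = 6*2 = 12)
v(C, N) = 119
((v(-28, Y) - 14018) - 7135) - 1*(-37547) = ((119 - 14018) - 7135) - 1*(-37547) = (-13899 - 7135) + 37547 = -21034 + 37547 = 16513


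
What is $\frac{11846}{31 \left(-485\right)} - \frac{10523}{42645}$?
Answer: $- \frac{26535439}{25646703} \approx -1.0347$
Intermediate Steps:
$\frac{11846}{31 \left(-485\right)} - \frac{10523}{42645} = \frac{11846}{-15035} - \frac{10523}{42645} = 11846 \left(- \frac{1}{15035}\right) - \frac{10523}{42645} = - \frac{11846}{15035} - \frac{10523}{42645} = - \frac{26535439}{25646703}$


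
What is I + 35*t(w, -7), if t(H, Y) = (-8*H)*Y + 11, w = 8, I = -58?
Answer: 16007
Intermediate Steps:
t(H, Y) = 11 - 8*H*Y (t(H, Y) = -8*H*Y + 11 = 11 - 8*H*Y)
I + 35*t(w, -7) = -58 + 35*(11 - 8*8*(-7)) = -58 + 35*(11 + 448) = -58 + 35*459 = -58 + 16065 = 16007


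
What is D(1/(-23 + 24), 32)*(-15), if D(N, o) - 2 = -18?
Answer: 240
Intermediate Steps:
D(N, o) = -16 (D(N, o) = 2 - 18 = -16)
D(1/(-23 + 24), 32)*(-15) = -16*(-15) = 240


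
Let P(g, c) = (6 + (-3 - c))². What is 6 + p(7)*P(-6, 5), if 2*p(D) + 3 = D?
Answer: 14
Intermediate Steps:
p(D) = -3/2 + D/2
P(g, c) = (3 - c)²
6 + p(7)*P(-6, 5) = 6 + (-3/2 + (½)*7)*(-3 + 5)² = 6 + (-3/2 + 7/2)*2² = 6 + 2*4 = 6 + 8 = 14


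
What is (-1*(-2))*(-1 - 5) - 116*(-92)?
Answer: 10660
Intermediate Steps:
(-1*(-2))*(-1 - 5) - 116*(-92) = 2*(-6) + 10672 = -12 + 10672 = 10660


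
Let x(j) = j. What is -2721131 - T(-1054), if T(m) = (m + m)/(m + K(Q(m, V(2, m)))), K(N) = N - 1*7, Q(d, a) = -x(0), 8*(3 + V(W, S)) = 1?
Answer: -2887122099/1061 ≈ -2.7211e+6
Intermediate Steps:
V(W, S) = -23/8 (V(W, S) = -3 + (⅛)*1 = -3 + ⅛ = -23/8)
Q(d, a) = 0 (Q(d, a) = -1*0 = 0)
K(N) = -7 + N (K(N) = N - 7 = -7 + N)
T(m) = 2*m/(-7 + m) (T(m) = (m + m)/(m + (-7 + 0)) = (2*m)/(m - 7) = (2*m)/(-7 + m) = 2*m/(-7 + m))
-2721131 - T(-1054) = -2721131 - 2*(-1054)/(-7 - 1054) = -2721131 - 2*(-1054)/(-1061) = -2721131 - 2*(-1054)*(-1)/1061 = -2721131 - 1*2108/1061 = -2721131 - 2108/1061 = -2887122099/1061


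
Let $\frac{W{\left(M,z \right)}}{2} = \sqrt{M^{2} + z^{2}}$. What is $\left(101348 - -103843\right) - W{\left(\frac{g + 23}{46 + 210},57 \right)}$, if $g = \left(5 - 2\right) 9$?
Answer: $205191 - \frac{\sqrt{53232241}}{64} \approx 2.0508 \cdot 10^{5}$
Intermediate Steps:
$g = 27$ ($g = 3 \cdot 9 = 27$)
$W{\left(M,z \right)} = 2 \sqrt{M^{2} + z^{2}}$
$\left(101348 - -103843\right) - W{\left(\frac{g + 23}{46 + 210},57 \right)} = \left(101348 - -103843\right) - 2 \sqrt{\left(\frac{27 + 23}{46 + 210}\right)^{2} + 57^{2}} = \left(101348 + 103843\right) - 2 \sqrt{\left(\frac{50}{256}\right)^{2} + 3249} = 205191 - 2 \sqrt{\left(50 \cdot \frac{1}{256}\right)^{2} + 3249} = 205191 - 2 \sqrt{\left(\frac{25}{128}\right)^{2} + 3249} = 205191 - 2 \sqrt{\frac{625}{16384} + 3249} = 205191 - 2 \sqrt{\frac{53232241}{16384}} = 205191 - 2 \frac{\sqrt{53232241}}{128} = 205191 - \frac{\sqrt{53232241}}{64}$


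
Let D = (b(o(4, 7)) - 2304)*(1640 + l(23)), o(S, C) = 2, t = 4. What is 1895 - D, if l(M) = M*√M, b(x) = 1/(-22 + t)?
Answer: 34024915/9 + 953879*√23/18 ≈ 4.0347e+6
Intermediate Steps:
b(x) = -1/18 (b(x) = 1/(-22 + 4) = 1/(-18) = -1/18)
l(M) = M^(3/2)
D = -34007860/9 - 953879*√23/18 (D = (-1/18 - 2304)*(1640 + 23^(3/2)) = -41473*(1640 + 23*√23)/18 = -34007860/9 - 953879*√23/18 ≈ -4.0328e+6)
1895 - D = 1895 - (-34007860/9 - 953879*√23/18) = 1895 + (34007860/9 + 953879*√23/18) = 34024915/9 + 953879*√23/18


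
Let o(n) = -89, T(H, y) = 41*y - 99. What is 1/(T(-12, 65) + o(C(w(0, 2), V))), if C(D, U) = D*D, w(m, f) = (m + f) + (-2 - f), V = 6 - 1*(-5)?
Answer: 1/2477 ≈ 0.00040371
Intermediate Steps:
V = 11 (V = 6 + 5 = 11)
w(m, f) = -2 + m (w(m, f) = (f + m) + (-2 - f) = -2 + m)
C(D, U) = D²
T(H, y) = -99 + 41*y
1/(T(-12, 65) + o(C(w(0, 2), V))) = 1/((-99 + 41*65) - 89) = 1/((-99 + 2665) - 89) = 1/(2566 - 89) = 1/2477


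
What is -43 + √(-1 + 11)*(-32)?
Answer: -43 - 32*√10 ≈ -144.19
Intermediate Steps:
-43 + √(-1 + 11)*(-32) = -43 + √10*(-32) = -43 - 32*√10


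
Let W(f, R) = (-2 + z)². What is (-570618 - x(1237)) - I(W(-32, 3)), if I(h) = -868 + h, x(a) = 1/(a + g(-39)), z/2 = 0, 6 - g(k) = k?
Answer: -730424629/1282 ≈ -5.6975e+5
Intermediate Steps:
g(k) = 6 - k
z = 0 (z = 2*0 = 0)
x(a) = 1/(45 + a) (x(a) = 1/(a + (6 - 1*(-39))) = 1/(a + (6 + 39)) = 1/(a + 45) = 1/(45 + a))
W(f, R) = 4 (W(f, R) = (-2 + 0)² = (-2)² = 4)
(-570618 - x(1237)) - I(W(-32, 3)) = (-570618 - 1/(45 + 1237)) - (-868 + 4) = (-570618 - 1/1282) - 1*(-864) = (-570618 - 1*1/1282) + 864 = (-570618 - 1/1282) + 864 = -731532277/1282 + 864 = -730424629/1282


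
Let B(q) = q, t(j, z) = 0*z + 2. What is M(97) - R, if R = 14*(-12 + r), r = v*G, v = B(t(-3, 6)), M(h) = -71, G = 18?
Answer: -407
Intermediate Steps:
t(j, z) = 2 (t(j, z) = 0 + 2 = 2)
v = 2
r = 36 (r = 2*18 = 36)
R = 336 (R = 14*(-12 + 36) = 14*24 = 336)
M(97) - R = -71 - 1*336 = -71 - 336 = -407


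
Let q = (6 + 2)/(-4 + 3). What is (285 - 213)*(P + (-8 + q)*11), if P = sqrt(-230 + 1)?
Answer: -12672 + 72*I*sqrt(229) ≈ -12672.0 + 1089.6*I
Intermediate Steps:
q = -8 (q = 8/(-1) = 8*(-1) = -8)
P = I*sqrt(229) (P = sqrt(-229) = I*sqrt(229) ≈ 15.133*I)
(285 - 213)*(P + (-8 + q)*11) = (285 - 213)*(I*sqrt(229) + (-8 - 8)*11) = 72*(I*sqrt(229) - 16*11) = 72*(I*sqrt(229) - 176) = 72*(-176 + I*sqrt(229)) = -12672 + 72*I*sqrt(229)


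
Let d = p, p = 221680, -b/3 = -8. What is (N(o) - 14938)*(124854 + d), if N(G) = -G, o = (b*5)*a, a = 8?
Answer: -5509197532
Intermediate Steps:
b = 24 (b = -3*(-8) = 24)
o = 960 (o = (24*5)*8 = 120*8 = 960)
d = 221680
(N(o) - 14938)*(124854 + d) = (-1*960 - 14938)*(124854 + 221680) = (-960 - 14938)*346534 = -15898*346534 = -5509197532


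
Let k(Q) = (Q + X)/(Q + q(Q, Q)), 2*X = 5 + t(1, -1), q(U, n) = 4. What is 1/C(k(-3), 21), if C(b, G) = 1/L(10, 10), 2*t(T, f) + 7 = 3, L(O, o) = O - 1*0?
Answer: 10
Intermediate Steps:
L(O, o) = O (L(O, o) = O + 0 = O)
t(T, f) = -2 (t(T, f) = -7/2 + (½)*3 = -7/2 + 3/2 = -2)
X = 3/2 (X = (5 - 2)/2 = (½)*3 = 3/2 ≈ 1.5000)
k(Q) = (3/2 + Q)/(4 + Q) (k(Q) = (Q + 3/2)/(Q + 4) = (3/2 + Q)/(4 + Q))
C(b, G) = ⅒ (C(b, G) = 1/10 = ⅒)
1/C(k(-3), 21) = 1/(⅒) = 10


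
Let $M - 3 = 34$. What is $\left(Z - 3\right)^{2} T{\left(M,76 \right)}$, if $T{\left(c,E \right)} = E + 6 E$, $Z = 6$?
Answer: $4788$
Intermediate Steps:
$M = 37$ ($M = 3 + 34 = 37$)
$T{\left(c,E \right)} = 7 E$
$\left(Z - 3\right)^{2} T{\left(M,76 \right)} = \left(6 - 3\right)^{2} \cdot 7 \cdot 76 = 3^{2} \cdot 532 = 9 \cdot 532 = 4788$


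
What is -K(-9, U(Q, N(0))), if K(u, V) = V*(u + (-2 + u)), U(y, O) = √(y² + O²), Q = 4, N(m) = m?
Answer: 80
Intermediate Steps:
U(y, O) = √(O² + y²)
K(u, V) = V*(-2 + 2*u)
-K(-9, U(Q, N(0))) = -2*√(0² + 4²)*(-1 - 9) = -2*√(0 + 16)*(-10) = -2*√16*(-10) = -2*4*(-10) = -1*(-80) = 80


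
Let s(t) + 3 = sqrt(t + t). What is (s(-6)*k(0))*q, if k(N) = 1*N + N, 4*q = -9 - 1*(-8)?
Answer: 0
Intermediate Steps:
q = -1/4 (q = (-9 - 1*(-8))/4 = (-9 + 8)/4 = (1/4)*(-1) = -1/4 ≈ -0.25000)
s(t) = -3 + sqrt(2)*sqrt(t) (s(t) = -3 + sqrt(t + t) = -3 + sqrt(2*t) = -3 + sqrt(2)*sqrt(t))
k(N) = 2*N (k(N) = N + N = 2*N)
(s(-6)*k(0))*q = ((-3 + sqrt(2)*sqrt(-6))*(2*0))*(-1/4) = ((-3 + sqrt(2)*(I*sqrt(6)))*0)*(-1/4) = ((-3 + 2*I*sqrt(3))*0)*(-1/4) = 0*(-1/4) = 0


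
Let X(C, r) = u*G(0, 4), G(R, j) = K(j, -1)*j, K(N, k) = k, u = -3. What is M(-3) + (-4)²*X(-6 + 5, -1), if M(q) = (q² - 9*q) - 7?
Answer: 221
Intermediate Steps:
G(R, j) = -j
M(q) = -7 + q² - 9*q
X(C, r) = 12 (X(C, r) = -(-3)*4 = -3*(-4) = 12)
M(-3) + (-4)²*X(-6 + 5, -1) = (-7 + (-3)² - 9*(-3)) + (-4)²*12 = (-7 + 9 + 27) + 16*12 = 29 + 192 = 221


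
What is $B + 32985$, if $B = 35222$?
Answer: $68207$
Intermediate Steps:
$B + 32985 = 35222 + 32985 = 68207$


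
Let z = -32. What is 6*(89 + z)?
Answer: 342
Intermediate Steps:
6*(89 + z) = 6*(89 - 32) = 6*57 = 342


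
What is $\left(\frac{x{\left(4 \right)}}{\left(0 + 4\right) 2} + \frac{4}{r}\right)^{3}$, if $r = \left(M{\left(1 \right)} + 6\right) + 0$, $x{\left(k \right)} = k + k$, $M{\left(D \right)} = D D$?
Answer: $\frac{1331}{343} \approx 3.8805$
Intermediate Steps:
$M{\left(D \right)} = D^{2}$
$x{\left(k \right)} = 2 k$
$r = 7$ ($r = \left(1^{2} + 6\right) + 0 = \left(1 + 6\right) + 0 = 7 + 0 = 7$)
$\left(\frac{x{\left(4 \right)}}{\left(0 + 4\right) 2} + \frac{4}{r}\right)^{3} = \left(\frac{2 \cdot 4}{\left(0 + 4\right) 2} + \frac{4}{7}\right)^{3} = \left(\frac{8}{4 \cdot 2} + 4 \cdot \frac{1}{7}\right)^{3} = \left(\frac{8}{8} + \frac{4}{7}\right)^{3} = \left(8 \cdot \frac{1}{8} + \frac{4}{7}\right)^{3} = \left(1 + \frac{4}{7}\right)^{3} = \left(\frac{11}{7}\right)^{3} = \frac{1331}{343}$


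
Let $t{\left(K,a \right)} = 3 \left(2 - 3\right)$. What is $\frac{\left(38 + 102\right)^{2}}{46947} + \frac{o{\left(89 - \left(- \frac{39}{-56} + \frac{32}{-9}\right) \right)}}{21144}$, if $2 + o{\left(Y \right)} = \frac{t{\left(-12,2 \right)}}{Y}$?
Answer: $\frac{3197015976403}{7659432532716} \approx 0.4174$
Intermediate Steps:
$t{\left(K,a \right)} = -3$ ($t{\left(K,a \right)} = 3 \left(-1\right) = -3$)
$o{\left(Y \right)} = -2 - \frac{3}{Y}$
$\frac{\left(38 + 102\right)^{2}}{46947} + \frac{o{\left(89 - \left(- \frac{39}{-56} + \frac{32}{-9}\right) \right)}}{21144} = \frac{\left(38 + 102\right)^{2}}{46947} + \frac{-2 - \frac{3}{89 - \left(- \frac{39}{-56} + \frac{32}{-9}\right)}}{21144} = 140^{2} \cdot \frac{1}{46947} + \left(-2 - \frac{3}{89 - \left(\left(-39\right) \left(- \frac{1}{56}\right) + 32 \left(- \frac{1}{9}\right)\right)}\right) \frac{1}{21144} = 19600 \cdot \frac{1}{46947} + \left(-2 - \frac{3}{89 - \left(\frac{39}{56} - \frac{32}{9}\right)}\right) \frac{1}{21144} = \frac{19600}{46947} + \left(-2 - \frac{3}{89 - - \frac{1441}{504}}\right) \frac{1}{21144} = \frac{19600}{46947} + \left(-2 - \frac{3}{89 + \frac{1441}{504}}\right) \frac{1}{21144} = \frac{19600}{46947} + \left(-2 - \frac{3}{\frac{46297}{504}}\right) \frac{1}{21144} = \frac{19600}{46947} + \left(-2 - \frac{1512}{46297}\right) \frac{1}{21144} = \frac{19600}{46947} - \frac{47053}{489451884} = \frac{3197015976403}{7659432532716}$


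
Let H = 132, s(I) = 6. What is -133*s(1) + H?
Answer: -666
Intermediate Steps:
-133*s(1) + H = -133*6 + 132 = -798 + 132 = -666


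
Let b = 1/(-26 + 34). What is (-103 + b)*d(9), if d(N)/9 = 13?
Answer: -96291/8 ≈ -12036.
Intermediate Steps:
d(N) = 117 (d(N) = 9*13 = 117)
b = 1/8 ≈ 0.12500
(-103 + b)*d(9) = (-103 + 1/8)*117 = -823/8*117 = -96291/8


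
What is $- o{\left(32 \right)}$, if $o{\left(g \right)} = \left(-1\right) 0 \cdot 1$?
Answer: $0$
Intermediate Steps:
$o{\left(g \right)} = 0$ ($o{\left(g \right)} = 0 \cdot 1 = 0$)
$- o{\left(32 \right)} = \left(-1\right) 0 = 0$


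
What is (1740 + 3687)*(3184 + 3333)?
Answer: 35367759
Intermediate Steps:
(1740 + 3687)*(3184 + 3333) = 5427*6517 = 35367759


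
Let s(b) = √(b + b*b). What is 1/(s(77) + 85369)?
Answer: 85369/7287860155 - √6006/7287860155 ≈ 1.1703e-5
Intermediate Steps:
s(b) = √(b + b²)
1/(s(77) + 85369) = 1/(√(77*(1 + 77)) + 85369) = 1/(√(77*78) + 85369) = 1/(√6006 + 85369) = 1/(85369 + √6006)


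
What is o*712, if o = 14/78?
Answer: 4984/39 ≈ 127.79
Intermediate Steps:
o = 7/39 (o = 14*(1/78) = 7/39 ≈ 0.17949)
o*712 = (7/39)*712 = 4984/39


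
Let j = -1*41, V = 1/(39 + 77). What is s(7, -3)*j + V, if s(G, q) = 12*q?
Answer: 171217/116 ≈ 1476.0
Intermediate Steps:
V = 1/116 ≈ 0.0086207
j = -41
s(7, -3)*j + V = (12*(-3))*(-41) + 1/116 = -36*(-41) + 1/116 = 1476 + 1/116 = 171217/116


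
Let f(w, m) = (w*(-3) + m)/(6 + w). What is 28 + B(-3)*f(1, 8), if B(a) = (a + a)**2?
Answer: 376/7 ≈ 53.714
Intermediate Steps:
B(a) = 4*a**2 (B(a) = (2*a)**2 = 4*a**2)
f(w, m) = (m - 3*w)/(6 + w) (f(w, m) = (-3*w + m)/(6 + w) = (m - 3*w)/(6 + w))
28 + B(-3)*f(1, 8) = 28 + (4*(-3)**2)*((8 - 3*1)/(6 + 1)) = 28 + (4*9)*((8 - 3)/7) = 28 + 36*((1/7)*5) = 28 + 36*(5/7) = 28 + 180/7 = 376/7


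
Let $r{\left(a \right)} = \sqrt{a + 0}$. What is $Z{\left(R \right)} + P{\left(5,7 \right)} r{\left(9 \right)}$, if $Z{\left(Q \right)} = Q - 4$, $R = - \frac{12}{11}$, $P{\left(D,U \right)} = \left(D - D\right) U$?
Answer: $- \frac{56}{11} \approx -5.0909$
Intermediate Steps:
$P{\left(D,U \right)} = 0$ ($P{\left(D,U \right)} = 0 U = 0$)
$R = - \frac{12}{11}$ ($R = \left(-12\right) \frac{1}{11} = - \frac{12}{11} \approx -1.0909$)
$r{\left(a \right)} = \sqrt{a}$
$Z{\left(Q \right)} = -4 + Q$
$Z{\left(R \right)} + P{\left(5,7 \right)} r{\left(9 \right)} = \left(-4 - \frac{12}{11}\right) + 0 \sqrt{9} = - \frac{56}{11} + 0 \cdot 3 = - \frac{56}{11} + 0 = - \frac{56}{11}$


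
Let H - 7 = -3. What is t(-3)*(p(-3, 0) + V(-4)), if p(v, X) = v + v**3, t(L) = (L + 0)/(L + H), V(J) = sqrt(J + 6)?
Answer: 90 - 3*sqrt(2) ≈ 85.757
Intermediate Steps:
H = 4 (H = 7 - 3 = 4)
V(J) = sqrt(6 + J)
t(L) = L/(4 + L) (t(L) = (L + 0)/(L + 4) = L/(4 + L))
t(-3)*(p(-3, 0) + V(-4)) = (-3/(4 - 3))*((-3 + (-3)**3) + sqrt(6 - 4)) = (-3/1)*((-3 - 27) + sqrt(2)) = (-3*1)*(-30 + sqrt(2)) = -3*(-30 + sqrt(2)) = 90 - 3*sqrt(2)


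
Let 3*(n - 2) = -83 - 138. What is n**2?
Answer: 46225/9 ≈ 5136.1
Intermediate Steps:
n = -215/3 (n = 2 + (-83 - 138)/3 = 2 + (1/3)*(-221) = 2 - 221/3 = -215/3 ≈ -71.667)
n**2 = (-215/3)**2 = 46225/9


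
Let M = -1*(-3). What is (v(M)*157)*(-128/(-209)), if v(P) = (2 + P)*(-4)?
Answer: -401920/209 ≈ -1923.1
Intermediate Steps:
M = 3
v(P) = -8 - 4*P
(v(M)*157)*(-128/(-209)) = ((-8 - 4*3)*157)*(-128/(-209)) = ((-8 - 12)*157)*(-128*(-1/209)) = -20*157*(128/209) = -3140*128/209 = -401920/209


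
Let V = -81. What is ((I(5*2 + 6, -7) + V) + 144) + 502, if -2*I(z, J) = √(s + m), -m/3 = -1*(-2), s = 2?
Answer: 565 - I ≈ 565.0 - 1.0*I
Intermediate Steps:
m = -6 (m = -(-3)*(-2) = -3*2 = -6)
I(z, J) = -I (I(z, J) = -√(2 - 6)/2 = -I)
((I(5*2 + 6, -7) + V) + 144) + 502 = ((-I - 81) + 144) + 502 = ((-81 - I) + 144) + 502 = (63 - I) + 502 = 565 - I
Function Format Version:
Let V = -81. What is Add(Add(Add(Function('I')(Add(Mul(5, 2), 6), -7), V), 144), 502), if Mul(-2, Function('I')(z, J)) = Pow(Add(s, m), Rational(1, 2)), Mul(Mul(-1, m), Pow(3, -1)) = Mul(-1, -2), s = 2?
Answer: Add(565, Mul(-1, I)) ≈ Add(565.00, Mul(-1.0000, I))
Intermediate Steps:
m = -6 (m = Mul(-3, Mul(-1, -2)) = Mul(-3, 2) = -6)
Function('I')(z, J) = Mul(-1, I) (Function('I')(z, J) = Mul(Rational(-1, 2), Pow(Add(2, -6), Rational(1, 2))) = Mul(Rational(-1, 2), Pow(-4, Rational(1, 2))) = Mul(Rational(-1, 2), Mul(2, I)) = Mul(-1, I))
Add(Add(Add(Function('I')(Add(Mul(5, 2), 6), -7), V), 144), 502) = Add(Add(Add(Mul(-1, I), -81), 144), 502) = Add(Add(Add(-81, Mul(-1, I)), 144), 502) = Add(Add(63, Mul(-1, I)), 502) = Add(565, Mul(-1, I))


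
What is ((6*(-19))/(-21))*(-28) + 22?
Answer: -130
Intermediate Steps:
((6*(-19))/(-21))*(-28) + 22 = -114*(-1/21)*(-28) + 22 = (38/7)*(-28) + 22 = -152 + 22 = -130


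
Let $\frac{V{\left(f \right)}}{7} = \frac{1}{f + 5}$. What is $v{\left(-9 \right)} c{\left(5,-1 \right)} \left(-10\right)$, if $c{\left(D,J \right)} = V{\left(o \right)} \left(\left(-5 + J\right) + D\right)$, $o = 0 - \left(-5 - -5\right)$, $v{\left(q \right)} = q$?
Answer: $-126$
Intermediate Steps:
$o = 0$ ($o = 0 - \left(-5 + 5\right) = 0 - 0 = 0 + 0 = 0$)
$V{\left(f \right)} = \frac{7}{5 + f}$ ($V{\left(f \right)} = \frac{7}{f + 5} = \frac{7}{5 + f}$)
$c{\left(D,J \right)} = -7 + \frac{7 D}{5} + \frac{7 J}{5}$ ($c{\left(D,J \right)} = \frac{7}{5 + 0} \left(\left(-5 + J\right) + D\right) = \frac{7}{5} \left(-5 + D + J\right) = 7 \cdot \frac{1}{5} \left(-5 + D + J\right) = \frac{7 \left(-5 + D + J\right)}{5} = -7 + \frac{7 D}{5} + \frac{7 J}{5}$)
$v{\left(-9 \right)} c{\left(5,-1 \right)} \left(-10\right) = - 9 \left(-7 + \frac{7}{5} \cdot 5 + \frac{7}{5} \left(-1\right)\right) \left(-10\right) = - 9 \left(-7 + 7 - \frac{7}{5}\right) \left(-10\right) = - 9 \left(\left(- \frac{7}{5}\right) \left(-10\right)\right) = \left(-9\right) 14 = -126$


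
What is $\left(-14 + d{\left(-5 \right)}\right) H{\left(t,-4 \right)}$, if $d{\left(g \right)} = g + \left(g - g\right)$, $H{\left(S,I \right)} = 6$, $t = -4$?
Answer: $-114$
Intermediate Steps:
$d{\left(g \right)} = g$ ($d{\left(g \right)} = g + 0 = g$)
$\left(-14 + d{\left(-5 \right)}\right) H{\left(t,-4 \right)} = \left(-14 - 5\right) 6 = \left(-19\right) 6 = -114$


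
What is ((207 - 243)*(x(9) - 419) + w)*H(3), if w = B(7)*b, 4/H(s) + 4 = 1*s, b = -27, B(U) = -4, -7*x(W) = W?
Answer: -426672/7 ≈ -60953.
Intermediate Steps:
x(W) = -W/7
H(s) = 4/(-4 + s) (H(s) = 4/(-4 + 1*s) = 4/(-4 + s))
w = 108 (w = -4*(-27) = 108)
((207 - 243)*(x(9) - 419) + w)*H(3) = ((207 - 243)*(-⅐*9 - 419) + 108)*(4/(-4 + 3)) = (-36*(-9/7 - 419) + 108)*(4/(-1)) = (-36*(-2942/7) + 108)*(4*(-1)) = (105912/7 + 108)*(-4) = (106668/7)*(-4) = -426672/7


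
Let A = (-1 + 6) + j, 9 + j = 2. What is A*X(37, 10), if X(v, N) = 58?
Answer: -116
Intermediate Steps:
j = -7 (j = -9 + 2 = -7)
A = -2 (A = (-1 + 6) - 7 = 5 - 7 = -2)
A*X(37, 10) = -2*58 = -116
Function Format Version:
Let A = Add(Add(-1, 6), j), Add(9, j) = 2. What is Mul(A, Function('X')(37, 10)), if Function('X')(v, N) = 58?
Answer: -116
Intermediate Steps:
j = -7 (j = Add(-9, 2) = -7)
A = -2 (A = Add(Add(-1, 6), -7) = Add(5, -7) = -2)
Mul(A, Function('X')(37, 10)) = Mul(-2, 58) = -116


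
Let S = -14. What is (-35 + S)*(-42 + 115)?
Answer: -3577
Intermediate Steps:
(-35 + S)*(-42 + 115) = (-35 - 14)*(-42 + 115) = -49*73 = -3577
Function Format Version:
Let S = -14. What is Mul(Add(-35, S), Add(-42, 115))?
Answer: -3577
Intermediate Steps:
Mul(Add(-35, S), Add(-42, 115)) = Mul(Add(-35, -14), Add(-42, 115)) = Mul(-49, 73) = -3577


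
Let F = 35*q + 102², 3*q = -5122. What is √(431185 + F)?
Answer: √3436491/3 ≈ 617.93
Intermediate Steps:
q = -5122/3 (q = (⅓)*(-5122) = -5122/3 ≈ -1707.3)
F = -148058/3 (F = 35*(-5122/3) + 102² = -179270/3 + 10404 = -148058/3 ≈ -49353.)
√(431185 + F) = √(431185 - 148058/3) = √(1145497/3) = √3436491/3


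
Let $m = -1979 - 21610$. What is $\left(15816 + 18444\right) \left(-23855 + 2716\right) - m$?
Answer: $-724198551$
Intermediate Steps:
$m = -23589$ ($m = -1979 - 21610 = -23589$)
$\left(15816 + 18444\right) \left(-23855 + 2716\right) - m = \left(15816 + 18444\right) \left(-23855 + 2716\right) - -23589 = 34260 \left(-21139\right) + 23589 = -724222140 + 23589 = -724198551$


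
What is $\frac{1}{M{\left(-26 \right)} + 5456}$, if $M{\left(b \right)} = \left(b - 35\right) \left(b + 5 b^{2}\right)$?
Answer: $- \frac{1}{199138} \approx -5.0216 \cdot 10^{-6}$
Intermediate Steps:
$M{\left(b \right)} = \left(-35 + b\right) \left(b + 5 b^{2}\right)$
$\frac{1}{M{\left(-26 \right)} + 5456} = \frac{1}{- 26 \left(-35 - -4524 + 5 \left(-26\right)^{2}\right) + 5456} = \frac{1}{- 26 \left(-35 + 4524 + 5 \cdot 676\right) + 5456} = \frac{1}{- 26 \left(-35 + 4524 + 3380\right) + 5456} = \frac{1}{\left(-26\right) 7869 + 5456} = \frac{1}{-204594 + 5456} = \frac{1}{-199138} = - \frac{1}{199138}$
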